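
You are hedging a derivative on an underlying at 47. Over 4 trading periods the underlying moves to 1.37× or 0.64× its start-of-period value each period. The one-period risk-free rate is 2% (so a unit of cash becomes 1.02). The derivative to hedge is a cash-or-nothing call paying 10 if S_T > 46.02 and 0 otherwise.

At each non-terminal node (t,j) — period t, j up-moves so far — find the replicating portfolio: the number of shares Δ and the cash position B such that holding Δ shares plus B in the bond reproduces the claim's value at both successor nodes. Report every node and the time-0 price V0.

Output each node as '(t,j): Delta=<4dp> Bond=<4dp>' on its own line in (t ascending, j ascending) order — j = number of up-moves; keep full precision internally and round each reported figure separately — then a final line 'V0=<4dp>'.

Risk-neutral probability p* = (R−d)/(u−d) = (1.02−0.64)/(1.37−0.64) = 0.5205.
Payoff layer (t=4): V(4,0)=0.0000, V(4,1)=0.0000, V(4,2)=0.0000, V(4,3)=10.0000, V(4,4)=10.0000
  t=3,j=0: stock 12.3208 → up 16.8795 (V=0.0000), down 7.8853 (V=0.0000). Price 0.0000; hedge Δ=0.0000, bond B=0.0000.
  t=3,j=1: stock 26.3741 → up 36.1326 (V=0.0000), down 16.8795 (V=0.0000). Price 0.0000; hedge Δ=0.0000, bond B=0.0000.
  t=3,j=2: stock 56.4572 → up 77.3463 (V=10.0000), down 36.1326 (V=0.0000). Price 5.1034; hedge Δ=0.2426, bond B=-8.5952.
  t=3,j=3: stock 120.8536 → up 165.5694 (V=10.0000), down 77.3463 (V=10.0000). Price 9.8039; hedge Δ=0.0000, bond B=9.8039.
  t=2,j=0: stock 19.2512 → up 26.3741 (V=0.0000), down 12.3208 (V=0.0000). Price 0.0000; hedge Δ=0.0000, bond B=0.0000.
  t=2,j=1: stock 41.2096 → up 56.4572 (V=5.1034), down 26.3741 (V=0.0000). Price 2.6045; hedge Δ=0.1696, bond B=-4.3865.
  t=2,j=2: stock 88.2143 → up 120.8536 (V=9.8039), down 56.4572 (V=5.1034). Price 7.4022; hedge Δ=0.0730, bond B=0.9632.
  t=1,j=0: stock 30.0800 → up 41.2096 (V=2.6045), down 19.2512 (V=0.0000). Price 1.3292; hedge Δ=0.1186, bond B=-2.2386.
  t=1,j=1: stock 64.3900 → up 88.2143 (V=7.4022), down 41.2096 (V=2.6045). Price 5.0019; hedge Δ=0.1021, bond B=-1.5703.
  t=0,j=0: stock 47.0000 → up 64.3900 (V=5.0019), down 30.0800 (V=1.3292). Price 3.1774; hedge Δ=0.1070, bond B=-1.8537.
The time-0 hedge costs 3.1774, which is the no-arbitrage price.

(0,0): Delta=0.1070 Bond=-1.8537
(1,0): Delta=0.1186 Bond=-2.2386
(1,1): Delta=0.1021 Bond=-1.5703
(2,0): Delta=0.0000 Bond=0.0000
(2,1): Delta=0.1696 Bond=-4.3865
(2,2): Delta=0.0730 Bond=0.9632
(3,0): Delta=0.0000 Bond=0.0000
(3,1): Delta=0.0000 Bond=0.0000
(3,2): Delta=0.2426 Bond=-8.5952
(3,3): Delta=0.0000 Bond=9.8039
V0=3.1774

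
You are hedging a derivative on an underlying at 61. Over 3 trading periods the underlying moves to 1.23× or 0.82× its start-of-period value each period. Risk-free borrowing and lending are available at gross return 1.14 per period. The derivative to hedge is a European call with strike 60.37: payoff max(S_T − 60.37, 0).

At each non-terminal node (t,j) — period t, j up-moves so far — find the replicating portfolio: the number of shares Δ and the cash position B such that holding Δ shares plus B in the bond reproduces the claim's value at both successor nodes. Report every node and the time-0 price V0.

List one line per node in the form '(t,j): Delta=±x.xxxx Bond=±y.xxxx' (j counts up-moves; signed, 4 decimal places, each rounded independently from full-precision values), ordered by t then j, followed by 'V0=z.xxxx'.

(0,0): Delta=0.8705 Bond=-31.9018
(1,0): Delta=0.5109 Bond=-18.3835
(1,1): Delta=0.9379 Bond=-41.4262
(2,0): Delta=0.0000 Bond=0.0000
(2,1): Delta=0.6067 Bond=-26.8513
(2,2): Delta=1.0000 Bond=-52.9561
V0=21.1983

The replicating-portfolio and risk-neutral prices coincide; use p* = (1.14−0.82)/(1.23−0.82) = 0.7805 for the latter.
Payoff layer (t=3): V(3,0)=0.0000, V(3,1)=0.0000, V(3,2)=15.3053, V(3,3)=53.1429
  t=2,j=0: stock 41.0164 → up 50.4502 (V=0.0000), down 33.6334 (V=0.0000). Price 0.0000; hedge Δ=0.0000, bond B=0.0000.
  t=2,j=1: stock 61.5246 → up 75.6753 (V=15.3053), down 50.4502 (V=0.0000). Price 10.4786; hedge Δ=0.6067, bond B=-26.8513.
  t=2,j=2: stock 92.2869 → up 113.5129 (V=53.1429), down 75.6753 (V=15.3053). Price 39.3308; hedge Δ=1.0000, bond B=-52.9561.
  t=1,j=0: stock 50.0200 → up 61.5246 (V=10.4786), down 41.0164 (V=0.0000). Price 7.1740; hedge Δ=0.5109, bond B=-18.3835.
  t=1,j=1: stock 75.0300 → up 92.2869 (V=39.3308), down 61.5246 (V=10.4786). Price 28.9450; hedge Δ=0.9379, bond B=-41.4262.
  t=0,j=0: stock 61.0000 → up 75.0300 (V=28.9450), down 50.0200 (V=7.1740). Price 21.1983; hedge Δ=0.8705, bond B=-31.9018.
Each (Δ,B) replicates both successor values, so the strategy is self-financing and V0 is arbitrage-free.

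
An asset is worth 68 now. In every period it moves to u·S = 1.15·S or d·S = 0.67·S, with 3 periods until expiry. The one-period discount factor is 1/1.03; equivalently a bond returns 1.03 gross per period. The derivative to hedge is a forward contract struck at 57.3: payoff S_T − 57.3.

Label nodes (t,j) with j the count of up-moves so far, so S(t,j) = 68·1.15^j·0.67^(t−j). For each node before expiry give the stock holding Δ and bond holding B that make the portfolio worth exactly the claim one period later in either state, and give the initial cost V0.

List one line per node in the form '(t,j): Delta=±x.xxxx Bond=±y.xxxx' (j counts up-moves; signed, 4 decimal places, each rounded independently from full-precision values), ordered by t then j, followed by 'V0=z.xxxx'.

Under the risk-neutral measure, an up-move has probability p* = (R−d)/(u−d) = 0.7500 and values discount at R = 1.03.
Terminal values V(3,·): V(3,0)=-36.8481, V(3,1)=-22.1960, V(3,2)=2.9531, V(3,3)=46.1195
  t=2,j=0: stock 30.5252 → up 35.1040 (V=-22.1960), down 20.4519 (V=-36.8481). Price -25.1059; hedge Δ=1.0000, bond B=-55.6311.
  t=2,j=1: stock 52.3940 → up 60.2531 (V=2.9531), down 35.1040 (V=-22.1960). Price -3.2371; hedge Δ=1.0000, bond B=-55.6311.
  t=2,j=2: stock 89.9300 → up 103.4195 (V=46.1195), down 60.2531 (V=2.9531). Price 34.2989; hedge Δ=1.0000, bond B=-55.6311.
  t=1,j=0: stock 45.5600 → up 52.3940 (V=-3.2371), down 30.5252 (V=-25.1059). Price -8.4507; hedge Δ=1.0000, bond B=-54.0107.
  t=1,j=1: stock 78.2000 → up 89.9300 (V=34.2989), down 52.3940 (V=-3.2371). Price 24.1893; hedge Δ=1.0000, bond B=-54.0107.
  t=0,j=0: stock 68.0000 → up 78.2000 (V=24.1893), down 45.5600 (V=-8.4507). Price 15.5624; hedge Δ=1.0000, bond B=-52.4376.
Check: Δ(0,0)·S0 + B(0,0) = 15.5624 = V0.

(0,0): Delta=1.0000 Bond=-52.4376
(1,0): Delta=1.0000 Bond=-54.0107
(1,1): Delta=1.0000 Bond=-54.0107
(2,0): Delta=1.0000 Bond=-55.6311
(2,1): Delta=1.0000 Bond=-55.6311
(2,2): Delta=1.0000 Bond=-55.6311
V0=15.5624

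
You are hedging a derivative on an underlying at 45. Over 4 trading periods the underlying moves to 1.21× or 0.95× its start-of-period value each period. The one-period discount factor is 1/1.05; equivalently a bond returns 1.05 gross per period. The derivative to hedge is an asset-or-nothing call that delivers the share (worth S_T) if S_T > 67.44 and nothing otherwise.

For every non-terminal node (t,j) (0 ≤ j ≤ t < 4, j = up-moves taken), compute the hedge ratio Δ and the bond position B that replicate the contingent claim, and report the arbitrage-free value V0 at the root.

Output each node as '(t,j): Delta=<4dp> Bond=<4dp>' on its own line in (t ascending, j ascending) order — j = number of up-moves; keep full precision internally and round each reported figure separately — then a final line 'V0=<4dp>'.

The replicating-portfolio and risk-neutral prices coincide; use p* = (1.05−0.95)/(1.21−0.95) = 0.3846 for the latter.
At expiry t=4: V(4,0)=0.0000, V(4,1)=0.0000, V(4,2)=0.0000, V(4,3)=75.7342, V(4,4)=96.4615
Node (3,0) S=38.5819: V=(p*·0.0000+(1−p*)·0.0000)/1.05=0.0000; Δ=(0.0000−0.0000)/(46.6841−36.6528)=0.0000; B=V−Δ·S=0.0000
Node (3,1) S=49.1411: V=(p*·0.0000+(1−p*)·0.0000)/1.05=0.0000; Δ=(0.0000−0.0000)/(59.4608−46.6841)=0.0000; B=V−Δ·S=0.0000
Node (3,2) S=62.5903: V=(p*·75.7342+(1−p*)·0.0000)/1.05=27.7415; Δ=(75.7342−0.0000)/(75.7342−59.4608)=4.6538; B=V−Δ·S=-263.5440
Node (3,3) S=79.7202: V=(p*·96.4615+(1−p*)·75.7342)/1.05=79.7202; Δ=(96.4615−75.7342)/(96.4615−75.7342)=1.0000; B=V−Δ·S=0.0000
Node (2,0) S=40.6125: V=(p*·0.0000+(1−p*)·0.0000)/1.05=0.0000; Δ=(0.0000−0.0000)/(49.1411−38.5819)=0.0000; B=V−Δ·S=0.0000
Node (2,1) S=51.7275: V=(p*·27.7415+(1−p*)·0.0000)/1.05=10.1617; Δ=(27.7415−0.0000)/(62.5903−49.1411)=2.0627; B=V−Δ·S=-96.5363
Node (2,2) S=65.8845: V=(p*·79.7202+(1−p*)·27.7415)/1.05=45.4603; Δ=(79.7202−27.7415)/(79.7202−62.5903)=3.0344; B=V−Δ·S=-154.4580
Node (1,0) S=42.7500: V=(p*·10.1617+(1−p*)·0.0000)/1.05=3.7222; Δ=(10.1617−0.0000)/(51.7275−40.6125)=0.9142; B=V−Δ·S=-35.3613
Node (1,1) S=54.4500: V=(p*·45.4603+(1−p*)·10.1617)/1.05=22.6077; Δ=(45.4603−10.1617)/(65.8845−51.7275)=2.4934; B=V−Δ·S=-113.1561
Node (0,0) S=45.0000: V=(p*·22.6077+(1−p*)·3.7222)/1.05=10.4627; Δ=(22.6077−3.7222)/(54.4500−42.7500)=1.6141; B=V−Δ·S=-62.1737
Check: Δ(0,0)·S0 + B(0,0) = 10.4627 = V0.

(0,0): Delta=1.6141 Bond=-62.1737
(1,0): Delta=0.9142 Bond=-35.3613
(1,1): Delta=2.4934 Bond=-113.1561
(2,0): Delta=0.0000 Bond=0.0000
(2,1): Delta=2.0627 Bond=-96.5363
(2,2): Delta=3.0344 Bond=-154.4580
(3,0): Delta=0.0000 Bond=0.0000
(3,1): Delta=0.0000 Bond=0.0000
(3,2): Delta=4.6538 Bond=-263.5440
(3,3): Delta=1.0000 Bond=0.0000
V0=10.4627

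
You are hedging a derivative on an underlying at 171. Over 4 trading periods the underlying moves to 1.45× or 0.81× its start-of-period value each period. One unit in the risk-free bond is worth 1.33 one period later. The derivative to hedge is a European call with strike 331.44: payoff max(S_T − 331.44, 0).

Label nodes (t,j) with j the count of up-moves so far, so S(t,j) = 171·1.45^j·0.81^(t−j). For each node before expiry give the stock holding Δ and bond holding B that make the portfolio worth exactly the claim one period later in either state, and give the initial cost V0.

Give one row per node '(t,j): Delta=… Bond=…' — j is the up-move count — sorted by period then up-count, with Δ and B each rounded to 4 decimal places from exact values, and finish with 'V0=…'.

Risk-neutral probability p* = (R−d)/(u−d) = (1.33−0.81)/(1.45−0.81) = 0.8125.
Terminal payoffs: V(4,0)=0.0000, V(4,1)=0.0000, V(4,2)=0.0000, V(4,3)=90.8250, V(4,4)=424.4666
Node (3,0) S=90.8764: V=(p*·0.0000+(1−p*)·0.0000)/1.33=0.0000; Δ=(0.0000−0.0000)/(131.7708−73.6099)=0.0000; B=V−Δ·S=0.0000
Node (3,1) S=162.6800: V=(p*·0.0000+(1−p*)·0.0000)/1.33=0.0000; Δ=(0.0000−0.0000)/(235.8860−131.7708)=0.0000; B=V−Δ·S=0.0000
Node (3,2) S=291.2173: V=(p*·90.8250+(1−p*)·0.0000)/1.33=55.4852; Δ=(90.8250−0.0000)/(422.2650−235.8860)=0.4873; B=V−Δ·S=-86.4289
Node (3,3) S=521.3149: V=(p*·424.4666+(1−p*)·90.8250)/1.33=272.1119; Δ=(424.4666−90.8250)/(755.9066−422.2650)=1.0000; B=V−Δ·S=-249.2030
Node (2,0) S=112.1931: V=(p*·0.0000+(1−p*)·0.0000)/1.33=0.0000; Δ=(0.0000−0.0000)/(162.6800−90.8764)=0.0000; B=V−Δ·S=0.0000
Node (2,1) S=200.8395: V=(p*·55.4852+(1−p*)·0.0000)/1.33=33.8961; Δ=(55.4852−0.0000)/(291.2173−162.6800)=0.4317; B=V−Δ·S=-52.7996
Node (2,2) S=359.5275: V=(p*·272.1119+(1−p*)·55.4852)/1.33=174.0559; Δ=(272.1119−55.4852)/(521.3149−291.2173)=0.9415; B=V−Δ·S=-164.4232
Node (1,0) S=138.5100: V=(p*·33.8961+(1−p*)·0.0000)/1.33=20.7072; Δ=(33.8961−0.0000)/(200.8395−112.1931)=0.3824; B=V−Δ·S=-32.2554
Node (1,1) S=247.9500: V=(p*·174.0559+(1−p*)·33.8961)/1.33=111.1097; Δ=(174.0559−33.8961)/(359.5275−200.8395)=0.8832; B=V−Δ·S=-107.8901
Node (0,0) S=171.0000: V=(p*·111.1097+(1−p*)·20.7072)/1.33=70.7964; Δ=(111.1097−20.7072)/(247.9500−138.5100)=0.8260; B=V−Δ·S=-70.4576
Self-financing check: at every node Δ·S+B equals the discounted successor values.

(0,0): Delta=0.8260 Bond=-70.4576
(1,0): Delta=0.3824 Bond=-32.2554
(1,1): Delta=0.8832 Bond=-107.8901
(2,0): Delta=0.0000 Bond=0.0000
(2,1): Delta=0.4317 Bond=-52.7996
(2,2): Delta=0.9415 Bond=-164.4232
(3,0): Delta=0.0000 Bond=0.0000
(3,1): Delta=0.0000 Bond=0.0000
(3,2): Delta=0.4873 Bond=-86.4289
(3,3): Delta=1.0000 Bond=-249.2030
V0=70.7964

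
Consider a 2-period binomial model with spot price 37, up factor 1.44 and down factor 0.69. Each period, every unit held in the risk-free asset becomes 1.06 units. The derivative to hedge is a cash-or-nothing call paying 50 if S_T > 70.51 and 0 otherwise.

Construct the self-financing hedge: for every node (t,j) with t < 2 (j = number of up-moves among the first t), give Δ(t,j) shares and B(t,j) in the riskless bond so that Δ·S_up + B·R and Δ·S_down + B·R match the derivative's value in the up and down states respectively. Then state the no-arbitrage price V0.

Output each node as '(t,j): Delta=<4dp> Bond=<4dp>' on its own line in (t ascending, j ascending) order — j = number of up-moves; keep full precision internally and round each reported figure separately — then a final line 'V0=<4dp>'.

No-arbitrage ⇒ martingale measure with p* = (R−d)/(u−d) = 0.4933.
Terminal values V(2,·): V(2,0)=0.0000, V(2,1)=0.0000, V(2,2)=50.0000
  t=1,j=0: stock 25.5300 → up 36.7632 (V=0.0000), down 17.6157 (V=0.0000). Price 0.0000; hedge Δ=0.0000, bond B=0.0000.
  t=1,j=1: stock 53.2800 → up 76.7232 (V=50.0000), down 36.7632 (V=0.0000). Price 23.2704; hedge Δ=1.2513, bond B=-43.3962.
  t=0,j=0: stock 37.0000 → up 53.2800 (V=23.2704), down 25.5300 (V=0.0000). Price 10.8303; hedge Δ=0.8386, bond B=-20.1970.
Each (Δ,B) replicates both successor values, so the strategy is self-financing and V0 is arbitrage-free.

(0,0): Delta=0.8386 Bond=-20.1970
(1,0): Delta=0.0000 Bond=0.0000
(1,1): Delta=1.2513 Bond=-43.3962
V0=10.8303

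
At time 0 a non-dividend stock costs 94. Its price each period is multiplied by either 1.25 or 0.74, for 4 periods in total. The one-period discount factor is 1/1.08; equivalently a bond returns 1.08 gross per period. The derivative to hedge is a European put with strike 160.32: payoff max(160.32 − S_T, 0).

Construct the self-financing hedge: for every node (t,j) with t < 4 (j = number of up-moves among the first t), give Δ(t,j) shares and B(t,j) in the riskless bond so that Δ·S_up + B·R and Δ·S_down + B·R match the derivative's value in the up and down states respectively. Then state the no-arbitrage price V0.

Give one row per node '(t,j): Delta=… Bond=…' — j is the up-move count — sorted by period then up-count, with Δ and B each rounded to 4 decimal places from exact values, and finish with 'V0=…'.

(0,0): Delta=-0.6606 Bond=95.9813
(1,0): Delta=-1.0000 Bond=127.2672
(1,1): Delta=-0.5602 Bond=91.8561
(2,0): Delta=-1.0000 Bond=137.4486
(2,1): Delta=-1.0000 Bond=137.4486
(2,2): Delta=-0.4300 Bond=80.0826
(3,0): Delta=-1.0000 Bond=148.4444
(3,1): Delta=-1.0000 Bond=148.4444
(3,2): Delta=-1.0000 Bond=148.4444
(3,3): Delta=-0.2612 Bond=55.5116
V0=33.8832

No-arbitrage ⇒ martingale measure with p* = (R−d)/(u−d) = 0.6667.
Terminal payoffs: V(4,0)=132.1326, V(4,1)=112.7062, V(4,2)=79.8912, V(4,3)=24.4606, V(4,4)=0.0000
(3,0): S=38.0911. Δ = (V_up−V_dn)/(S_up−S_dn) = (112.7062−132.1326)/(47.6138−28.1874) = -1.0000. V = [p*·112.7062 + (1−p*)·132.1326]/1.08 = 110.3534. B = V − Δ·S = 148.4444.
(3,1): S=64.3430. Δ = (V_up−V_dn)/(S_up−S_dn) = (79.8912−112.7062)/(80.4288−47.6138) = -1.0000. V = [p*·79.8912 + (1−p*)·112.7062]/1.08 = 84.1014. B = V − Δ·S = 148.4444.
(3,2): S=108.6875. Δ = (V_up−V_dn)/(S_up−S_dn) = (24.4606−79.8912)/(135.8594−80.4287) = -1.0000. V = [p*·24.4606 + (1−p*)·79.8912]/1.08 = 39.7569. B = V − Δ·S = 148.4444.
(3,3): S=183.5938. Δ = (V_up−V_dn)/(S_up−S_dn) = (0.0000−24.4606)/(229.4922−135.8594) = -0.2612. V = [p*·0.0000 + (1−p*)·24.4606]/1.08 = 7.5496. B = V − Δ·S = 55.5116.
(2,0): S=51.4744. Δ = (V_up−V_dn)/(S_up−S_dn) = (84.1014−110.3534)/(64.3430−38.0911) = -1.0000. V = [p*·84.1014 + (1−p*)·110.3534]/1.08 = 85.9742. B = V − Δ·S = 137.4486.
(2,1): S=86.9500. Δ = (V_up−V_dn)/(S_up−S_dn) = (39.7569−84.1014)/(108.6875−64.3430) = -1.0000. V = [p*·39.7569 + (1−p*)·84.1014]/1.08 = 50.4986. B = V − Δ·S = 137.4486.
(2,2): S=146.8750. Δ = (V_up−V_dn)/(S_up−S_dn) = (7.5496−39.7569)/(183.5938−108.6875) = -0.4300. V = [p*·7.5496 + (1−p*)·39.7569]/1.08 = 16.9309. B = V − Δ·S = 80.0826.
(1,0): S=69.5600. Δ = (V_up−V_dn)/(S_up−S_dn) = (50.4986−85.9742)/(86.9500−51.4744) = -1.0000. V = [p*·50.4986 + (1−p*)·85.9742]/1.08 = 57.7072. B = V − Δ·S = 127.2672.
(1,1): S=117.5000. Δ = (V_up−V_dn)/(S_up−S_dn) = (16.9309−50.4986)/(146.8750−86.9500) = -0.5602. V = [p*·16.9309 + (1−p*)·50.4986]/1.08 = 26.0371. B = V − Δ·S = 91.8561.
(0,0): S=94.0000. Δ = (V_up−V_dn)/(S_up−S_dn) = (26.0371−57.7072)/(117.5000−69.5600) = -0.6606. V = [p*·26.0371 + (1−p*)·57.7072]/1.08 = 33.8832. B = V − Δ·S = 95.9813.
Check: Δ(0,0)·S0 + B(0,0) = 33.8832 = V0.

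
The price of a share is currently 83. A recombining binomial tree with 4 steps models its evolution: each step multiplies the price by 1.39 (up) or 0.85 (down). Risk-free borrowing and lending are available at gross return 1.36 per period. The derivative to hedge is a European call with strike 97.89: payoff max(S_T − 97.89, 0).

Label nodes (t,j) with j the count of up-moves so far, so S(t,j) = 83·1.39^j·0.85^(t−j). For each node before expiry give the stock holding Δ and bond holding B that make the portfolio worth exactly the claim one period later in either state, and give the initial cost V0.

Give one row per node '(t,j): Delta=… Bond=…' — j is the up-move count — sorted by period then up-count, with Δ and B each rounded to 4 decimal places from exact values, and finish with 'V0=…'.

(0,0): Delta=0.9979 Bond=-28.4315
(1,0): Delta=0.9585 Bond=-35.8918
(1,1): Delta=0.9993 Bond=-38.8300
(2,0): Delta=0.3854 Bond=-14.4461
(2,1): Delta=0.9791 Bond=-50.8344
(2,2): Delta=1.0000 Bond=-52.9250
(3,0): Delta=0.0000 Bond=0.0000
(3,1): Delta=0.3993 Bond=-20.8023
(3,2): Delta=1.0000 Bond=-71.9779
(3,3): Delta=1.0000 Bond=-71.9779
V0=54.3910

Risk-neutral probability p* = (R−d)/(u−d) = (1.36−0.85)/(1.39−0.85) = 0.9444.
At expiry t=4: V(4,0)=0.0000, V(4,1)=0.0000, V(4,2)=17.9732, V(4,3)=91.5804, V(4,4)=211.9499
(3,0): S=50.9724. Δ = (V_up−V_dn)/(S_up−S_dn) = (0.0000−0.0000)/(70.8516−43.3265) = 0.0000. V = [p*·0.0000 + (1−p*)·0.0000]/1.36 = 0.0000. B = V − Δ·S = 0.0000.
(3,1): S=83.3548. Δ = (V_up−V_dn)/(S_up−S_dn) = (17.9732−0.0000)/(115.8632−70.8516) = 0.3993. V = [p*·17.9732 + (1−p*)·0.0000]/1.36 = 12.4814. B = V − Δ·S = -20.8023.
(3,2): S=136.3097. Δ = (V_up−V_dn)/(S_up−S_dn) = (91.5804−17.9732)/(189.4704−115.8632) = 1.0000. V = [p*·91.5804 + (1−p*)·17.9732]/1.36 = 64.3317. B = V − Δ·S = -71.9779.
(3,3): S=222.9064. Δ = (V_up−V_dn)/(S_up−S_dn) = (211.9499−91.5804)/(309.8399−189.4704) = 1.0000. V = [p*·211.9499 + (1−p*)·91.5804]/1.36 = 150.9284. B = V − Δ·S = -71.9779.
(2,0): S=59.9675. Δ = (V_up−V_dn)/(S_up−S_dn) = (12.4814−0.0000)/(83.3548−50.9724) = 0.3854. V = [p*·12.4814 + (1−p*)·0.0000]/1.36 = 8.6676. B = V − Δ·S = -14.4461.
(2,1): S=98.0645. Δ = (V_up−V_dn)/(S_up−S_dn) = (64.3317−12.4814)/(136.3097−83.3548) = 0.9791. V = [p*·64.3317 + (1−p*)·12.4814]/1.36 = 45.1847. B = V − Δ·S = -50.8344.
(2,2): S=160.3643. Δ = (V_up−V_dn)/(S_up−S_dn) = (150.9284−64.3317)/(222.9064−136.3097) = 1.0000. V = [p*·150.9284 + (1−p*)·64.3317]/1.36 = 107.4393. B = V − Δ·S = -52.9250.
(1,0): S=70.5500. Δ = (V_up−V_dn)/(S_up−S_dn) = (45.1847−8.6676)/(98.0645−59.9675) = 0.9585. V = [p*·45.1847 + (1−p*)·8.6676]/1.36 = 31.7323. B = V − Δ·S = -35.8918.
(1,1): S=115.3700. Δ = (V_up−V_dn)/(S_up−S_dn) = (107.4393−45.1847)/(160.3643−98.0645) = 0.9993. V = [p*·107.4393 + (1−p*)·45.1847]/1.36 = 76.4564. B = V − Δ·S = -38.8300.
(0,0): S=83.0000. Δ = (V_up−V_dn)/(S_up−S_dn) = (76.4564−31.7323)/(115.3700−70.5500) = 0.9979. V = [p*·76.4564 + (1−p*)·31.7323]/1.36 = 54.3910. B = V − Δ·S = -28.4315.
Root portfolio cost Δ·83+B reproduces V0=54.3910.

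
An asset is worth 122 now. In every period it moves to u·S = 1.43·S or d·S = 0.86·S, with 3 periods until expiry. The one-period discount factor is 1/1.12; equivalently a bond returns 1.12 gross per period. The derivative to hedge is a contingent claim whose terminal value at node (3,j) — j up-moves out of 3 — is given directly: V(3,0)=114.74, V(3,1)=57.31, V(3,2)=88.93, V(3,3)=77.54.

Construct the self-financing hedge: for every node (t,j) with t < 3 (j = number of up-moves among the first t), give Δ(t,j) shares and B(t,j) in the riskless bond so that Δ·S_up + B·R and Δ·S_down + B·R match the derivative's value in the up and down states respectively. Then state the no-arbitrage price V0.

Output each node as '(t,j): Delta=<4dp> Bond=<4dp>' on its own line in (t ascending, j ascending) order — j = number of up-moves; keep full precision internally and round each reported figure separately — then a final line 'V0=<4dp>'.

Under the risk-neutral measure, an up-move has probability p* = (R−d)/(u−d) = 0.4561 and values discount at R = 1.12.
At expiry t=3: V(3,0)=114.7400, V(3,1)=57.3100, V(3,2)=88.9300, V(3,3)=77.5400
Node (2,0) S=90.2312: V=(p*·57.3100+(1−p*)·114.7400)/1.12=79.0570; Δ=(57.3100−114.7400)/(129.0306−77.5988)=-1.1166; B=V−Δ·S=179.8114
Node (2,1) S=150.0356: V=(p*·88.9300+(1−p*)·57.3100)/1.12=64.0475; Δ=(88.9300−57.3100)/(214.5509−129.0306)=0.3697; B=V−Δ·S=8.5738
Node (2,2) S=249.4778: V=(p*·77.5400+(1−p*)·88.9300)/1.12=74.7630; Δ=(77.5400−88.9300)/(356.7533−214.5509)=-0.0801; B=V−Δ·S=94.7455
Node (1,0) S=104.9200: V=(p*·64.0475+(1−p*)·79.0570)/1.12=64.4737; Δ=(64.0475−79.0570)/(150.0356−90.2312)=-0.2510; B=V−Δ·S=90.8063
Node (1,1) S=174.4600: V=(p*·74.7630+(1−p*)·64.0475)/1.12=61.5493; Δ=(74.7630−64.0475)/(249.4778−150.0356)=0.1078; B=V−Δ·S=42.7501
Node (0,0) S=122.0000: V=(p*·61.5493+(1−p*)·64.4737)/1.12=56.3748; Δ=(61.5493−64.4737)/(174.4600−104.9200)=-0.0421; B=V−Δ·S=61.5053
Self-financing check: at every node Δ·S+B equals the discounted successor values.

(0,0): Delta=-0.0421 Bond=61.5053
(1,0): Delta=-0.2510 Bond=90.8063
(1,1): Delta=0.1078 Bond=42.7501
(2,0): Delta=-1.1166 Bond=179.8114
(2,1): Delta=0.3697 Bond=8.5738
(2,2): Delta=-0.0801 Bond=94.7455
V0=56.3748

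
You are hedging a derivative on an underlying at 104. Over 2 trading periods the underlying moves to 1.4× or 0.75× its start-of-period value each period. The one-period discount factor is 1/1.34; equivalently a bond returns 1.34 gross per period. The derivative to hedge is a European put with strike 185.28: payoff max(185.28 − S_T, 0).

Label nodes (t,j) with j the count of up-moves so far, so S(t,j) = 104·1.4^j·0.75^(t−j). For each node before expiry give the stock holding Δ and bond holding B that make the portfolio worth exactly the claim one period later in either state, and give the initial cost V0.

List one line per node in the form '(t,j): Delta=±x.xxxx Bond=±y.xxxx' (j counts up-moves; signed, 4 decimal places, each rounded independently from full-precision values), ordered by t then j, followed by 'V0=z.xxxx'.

Risk-neutral probability p* = (R−d)/(u−d) = (1.34−0.75)/(1.4−0.75) = 0.9077.
At expiry t=2: V(2,0)=126.7800, V(2,1)=76.0800, V(2,2)=0.0000
Node (1,0) S=78.0000: V=(p*·76.0800+(1−p*)·126.7800)/1.34=60.2687; Δ=(76.0800−126.7800)/(109.2000−58.5000)=-1.0000; B=V−Δ·S=138.2687
Node (1,1) S=145.6000: V=(p*·0.0000+(1−p*)·76.0800)/1.34=5.2409; Δ=(0.0000−76.0800)/(203.8400−109.2000)=-0.8039; B=V−Δ·S=122.2870
Node (0,0) S=104.0000: V=(p*·5.2409+(1−p*)·60.2687)/1.34=7.7018; Δ=(5.2409−60.2687)/(145.6000−78.0000)=-0.8140; B=V−Δ·S=92.3599
Self-financing check: at every node Δ·S+B equals the discounted successor values.

(0,0): Delta=-0.8140 Bond=92.3599
(1,0): Delta=-1.0000 Bond=138.2687
(1,1): Delta=-0.8039 Bond=122.2870
V0=7.7018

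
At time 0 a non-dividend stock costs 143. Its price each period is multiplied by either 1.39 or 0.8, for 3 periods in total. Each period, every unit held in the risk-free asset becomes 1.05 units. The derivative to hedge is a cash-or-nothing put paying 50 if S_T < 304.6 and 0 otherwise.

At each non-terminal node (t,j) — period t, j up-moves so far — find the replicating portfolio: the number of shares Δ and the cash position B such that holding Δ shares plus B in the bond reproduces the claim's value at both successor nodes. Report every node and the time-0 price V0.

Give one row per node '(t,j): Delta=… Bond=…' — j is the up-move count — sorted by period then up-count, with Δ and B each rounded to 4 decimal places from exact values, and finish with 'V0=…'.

Under the risk-neutral measure, an up-move has probability p* = (R−d)/(u−d) = 0.4237 and values discount at R = 1.05.
At expiry t=3: V(3,0)=50.0000, V(3,1)=50.0000, V(3,2)=50.0000, V(3,3)=0.0000
Node (2,0) S=91.5200: V=(p*·50.0000+(1−p*)·50.0000)/1.05=47.6190; Δ=(50.0000−50.0000)/(127.2128−73.2160)=0.0000; B=V−Δ·S=47.6190
Node (2,1) S=159.0160: V=(p*·50.0000+(1−p*)·50.0000)/1.05=47.6190; Δ=(50.0000−50.0000)/(221.0322−127.2128)=0.0000; B=V−Δ·S=47.6190
Node (2,2) S=276.2903: V=(p*·0.0000+(1−p*)·50.0000)/1.05=27.4415; Δ=(0.0000−50.0000)/(384.0435−221.0322)=-0.3067; B=V−Δ·S=112.1872
Node (1,0) S=114.4000: V=(p*·47.6190+(1−p*)·47.6190)/1.05=45.3515; Δ=(47.6190−47.6190)/(159.0160−91.5200)=0.0000; B=V−Δ·S=45.3515
Node (1,1) S=198.7700: V=(p*·27.4415+(1−p*)·47.6190)/1.05=37.2088; Δ=(27.4415−47.6190)/(276.2903−159.0160)=-0.1721; B=V−Δ·S=71.4081
Node (0,0) S=143.0000: V=(p*·37.2088+(1−p*)·45.3515)/1.05=39.9059; Δ=(37.2088−45.3515)/(198.7700−114.4000)=-0.0965; B=V−Δ·S=53.7070
Each (Δ,B) replicates both successor values, so the strategy is self-financing and V0 is arbitrage-free.

(0,0): Delta=-0.0965 Bond=53.7070
(1,0): Delta=0.0000 Bond=45.3515
(1,1): Delta=-0.1721 Bond=71.4081
(2,0): Delta=0.0000 Bond=47.6190
(2,1): Delta=0.0000 Bond=47.6190
(2,2): Delta=-0.3067 Bond=112.1872
V0=39.9059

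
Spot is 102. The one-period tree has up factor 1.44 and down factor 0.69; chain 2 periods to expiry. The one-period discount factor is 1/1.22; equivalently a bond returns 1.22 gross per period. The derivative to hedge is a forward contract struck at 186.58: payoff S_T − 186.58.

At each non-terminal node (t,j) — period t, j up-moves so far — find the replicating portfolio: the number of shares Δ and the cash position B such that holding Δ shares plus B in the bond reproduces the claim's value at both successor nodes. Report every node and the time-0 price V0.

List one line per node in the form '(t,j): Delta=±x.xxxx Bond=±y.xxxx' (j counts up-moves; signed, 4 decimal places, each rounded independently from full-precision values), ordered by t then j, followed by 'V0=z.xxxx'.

No-arbitrage ⇒ martingale measure with p* = (R−d)/(u−d) = 0.7067.
Terminal values V(2,·): V(2,0)=-138.0178, V(2,1)=-85.2328, V(2,2)=24.9272
  t=1,j=0: stock 70.3800 → up 101.3472 (V=-85.2328), down 48.5622 (V=-138.0178). Price -82.5544; hedge Δ=1.0000, bond B=-152.9344.
  t=1,j=1: stock 146.8800 → up 211.5072 (V=24.9272), down 101.3472 (V=-85.2328). Price -6.0544; hedge Δ=1.0000, bond B=-152.9344.
  t=0,j=0: stock 102.0000 → up 146.8800 (V=-6.0544), down 70.3800 (V=-82.5544). Price -23.3561; hedge Δ=1.0000, bond B=-125.3561.
Each (Δ,B) replicates both successor values, so the strategy is self-financing and V0 is arbitrage-free.

(0,0): Delta=1.0000 Bond=-125.3561
(1,0): Delta=1.0000 Bond=-152.9344
(1,1): Delta=1.0000 Bond=-152.9344
V0=-23.3561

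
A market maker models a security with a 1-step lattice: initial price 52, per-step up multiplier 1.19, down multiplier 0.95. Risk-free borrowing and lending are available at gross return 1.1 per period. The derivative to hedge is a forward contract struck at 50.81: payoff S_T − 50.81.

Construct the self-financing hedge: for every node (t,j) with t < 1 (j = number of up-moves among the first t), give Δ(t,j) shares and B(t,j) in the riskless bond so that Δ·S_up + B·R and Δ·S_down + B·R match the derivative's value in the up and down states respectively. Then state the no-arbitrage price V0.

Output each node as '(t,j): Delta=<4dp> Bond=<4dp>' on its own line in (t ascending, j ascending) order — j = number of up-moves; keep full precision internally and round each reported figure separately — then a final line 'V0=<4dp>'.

No-arbitrage ⇒ martingale measure with p* = (R−d)/(u−d) = 0.6250.
Terminal values V(1,·): V(1,0)=-1.4100, V(1,1)=11.0700
Node (0,0) S=52.0000: V=(p*·11.0700+(1−p*)·-1.4100)/1.1=5.8091; Δ=(11.0700−-1.4100)/(61.8800−49.4000)=1.0000; B=V−Δ·S=-46.1909
Check: Δ(0,0)·S0 + B(0,0) = 5.8091 = V0.

(0,0): Delta=1.0000 Bond=-46.1909
V0=5.8091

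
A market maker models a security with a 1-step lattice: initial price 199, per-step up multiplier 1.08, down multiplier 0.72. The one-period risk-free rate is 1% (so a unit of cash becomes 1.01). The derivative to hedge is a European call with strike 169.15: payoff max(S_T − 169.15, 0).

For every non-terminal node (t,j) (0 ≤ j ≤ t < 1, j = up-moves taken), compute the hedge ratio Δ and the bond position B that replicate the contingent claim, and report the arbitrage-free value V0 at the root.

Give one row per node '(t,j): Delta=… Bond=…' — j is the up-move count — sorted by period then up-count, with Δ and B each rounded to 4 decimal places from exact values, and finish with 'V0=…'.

(0,0): Delta=0.6389 Bond=-90.6337
V0=36.5052

The replicating-portfolio and risk-neutral prices coincide; use p* = (1.01−0.72)/(1.08−0.72) = 0.8056 for the latter.
Terminal values V(1,·): V(1,0)=0.0000, V(1,1)=45.7700
(0,0): S=199.0000. Δ = (V_up−V_dn)/(S_up−S_dn) = (45.7700−0.0000)/(214.9200−143.2800) = 0.6389. V = [p*·45.7700 + (1−p*)·0.0000]/1.01 = 36.5052. B = V − Δ·S = -90.6337.
Check: Δ(0,0)·S0 + B(0,0) = 36.5052 = V0.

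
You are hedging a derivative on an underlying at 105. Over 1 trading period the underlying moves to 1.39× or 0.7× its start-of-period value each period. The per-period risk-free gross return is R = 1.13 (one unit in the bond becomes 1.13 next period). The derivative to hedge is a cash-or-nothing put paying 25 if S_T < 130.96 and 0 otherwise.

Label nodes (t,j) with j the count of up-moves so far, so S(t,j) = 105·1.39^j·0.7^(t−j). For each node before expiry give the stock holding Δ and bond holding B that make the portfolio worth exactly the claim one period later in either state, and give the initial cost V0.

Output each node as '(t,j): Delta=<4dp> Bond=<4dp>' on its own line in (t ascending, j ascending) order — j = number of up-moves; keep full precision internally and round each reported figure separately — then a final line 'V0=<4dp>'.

Under the risk-neutral measure, an up-move has probability p* = (R−d)/(u−d) = 0.6232 and values discount at R = 1.13.
At expiry t=1: V(1,0)=25.0000, V(1,1)=0.0000
Node (0,0) S=105.0000: V=(p*·0.0000+(1−p*)·25.0000)/1.13=8.3365; Δ=(0.0000−25.0000)/(145.9500−73.5000)=-0.3451; B=V−Δ·S=44.5684
Self-financing check: at every node Δ·S+B equals the discounted successor values.

(0,0): Delta=-0.3451 Bond=44.5684
V0=8.3365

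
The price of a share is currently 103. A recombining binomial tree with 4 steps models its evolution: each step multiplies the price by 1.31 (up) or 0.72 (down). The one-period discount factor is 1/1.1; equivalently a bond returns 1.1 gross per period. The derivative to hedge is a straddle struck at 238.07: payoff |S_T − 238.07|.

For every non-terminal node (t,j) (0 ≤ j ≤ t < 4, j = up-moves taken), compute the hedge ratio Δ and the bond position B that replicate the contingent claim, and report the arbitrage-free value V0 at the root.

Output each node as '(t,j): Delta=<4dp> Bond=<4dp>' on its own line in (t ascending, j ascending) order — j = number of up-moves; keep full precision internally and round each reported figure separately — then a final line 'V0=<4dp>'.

Risk-neutral probability p* = (R−d)/(u−d) = (1.1−0.72)/(1.31−0.72) = 0.6441.
Terminal payoffs: V(4,0)=210.3899, V(4,1)=187.7076, V(4,2)=146.4385, V(4,3)=71.3516, V(4,4)=65.2649
Node (3,0) S=38.4445: V=(p*·187.7076+(1−p*)·210.3899)/1.1=177.9827; Δ=(187.7076−210.3899)/(50.3624−27.6801)=-1.0000; B=V−Δ·S=216.4273
Node (3,1) S=69.9477: V=(p*·146.4385+(1−p*)·187.7076)/1.1=146.4796; Δ=(146.4385−187.7076)/(91.6315−50.3624)=-1.0000; B=V−Δ·S=216.4273
Node (3,2) S=127.2660: V=(p*·71.3516+(1−p*)·146.4385)/1.1=89.1613; Δ=(71.3516−146.4385)/(166.7184−91.6315)=-1.0000; B=V−Δ·S=216.4273
Node (3,3) S=231.5534: V=(p*·65.2649+(1−p*)·71.3516)/1.1=61.3012; Δ=(65.2649−71.3516)/(303.3349−166.7184)=-0.0446; B=V−Δ·S=71.6176
Node (2,0) S=53.3952: V=(p*·146.4796+(1−p*)·177.9827)/1.1=143.3569; Δ=(146.4796−177.9827)/(69.9477−38.4445)=-1.0000; B=V−Δ·S=196.7521
Node (2,1) S=97.1496: V=(p*·89.1613+(1−p*)·146.4796)/1.1=99.6025; Δ=(89.1613−146.4796)/(127.2660−69.9477)=-1.0000; B=V−Δ·S=196.7521
Node (2,2) S=176.7583: V=(p*·61.3012+(1−p*)·89.1613)/1.1=64.7432; Δ=(61.3012−89.1613)/(231.5534−127.2660)=-0.2671; B=V−Δ·S=111.9637
Node (1,0) S=74.1600: V=(p*·99.6025+(1−p*)·143.3569)/1.1=104.7055; Δ=(99.6025−143.3569)/(97.1496−53.3952)=-1.0000; B=V−Δ·S=178.8655
Node (1,1) S=134.9300: V=(p*·64.7432+(1−p*)·99.6025)/1.1=70.1370; Δ=(64.7432−99.6025)/(176.7583−97.1496)=-0.4379; B=V−Δ·S=129.2205
Node (0,0) S=103.0000: V=(p*·70.1370+(1−p*)·104.7055)/1.1=74.9464; Δ=(70.1370−104.7055)/(134.9300−74.1600)=-0.5688; B=V−Δ·S=133.5371
The time-0 hedge costs 74.9464, which is the no-arbitrage price.

(0,0): Delta=-0.5688 Bond=133.5371
(1,0): Delta=-1.0000 Bond=178.8655
(1,1): Delta=-0.4379 Bond=129.2205
(2,0): Delta=-1.0000 Bond=196.7521
(2,1): Delta=-1.0000 Bond=196.7521
(2,2): Delta=-0.2671 Bond=111.9637
(3,0): Delta=-1.0000 Bond=216.4273
(3,1): Delta=-1.0000 Bond=216.4273
(3,2): Delta=-1.0000 Bond=216.4273
(3,3): Delta=-0.0446 Bond=71.6176
V0=74.9464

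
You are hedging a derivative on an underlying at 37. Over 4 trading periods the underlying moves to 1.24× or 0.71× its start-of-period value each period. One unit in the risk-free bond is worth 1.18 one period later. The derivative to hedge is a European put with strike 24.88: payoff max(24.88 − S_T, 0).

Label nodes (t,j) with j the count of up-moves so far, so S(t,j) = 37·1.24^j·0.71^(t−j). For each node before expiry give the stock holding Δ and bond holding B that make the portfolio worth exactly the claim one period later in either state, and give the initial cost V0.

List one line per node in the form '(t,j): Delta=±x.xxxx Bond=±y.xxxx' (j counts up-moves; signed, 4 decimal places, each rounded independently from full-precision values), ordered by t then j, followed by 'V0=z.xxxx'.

Under the risk-neutral measure, an up-move has probability p* = (R−d)/(u−d) = 0.8868 and values discount at R = 1.18.
Payoff layer (t=4): V(4,0)=15.4777, V(4,1)=8.4590, V(4,2)=0.0000, V(4,3)=0.0000, V(4,4)=0.0000
  t=3,j=0: stock 13.2427 → up 16.4210 (V=8.4590), down 9.4023 (V=15.4777). Price 7.8420; hedge Δ=-1.0000, bond B=21.0847.
  t=3,j=1: stock 23.1281 → up 28.6789 (V=0.0000), down 16.4210 (V=8.4590). Price 0.8115; hedge Δ=-0.6901, bond B=16.7720.
  t=3,j=2: stock 40.3928 → up 50.0870 (V=0.0000), down 28.6789 (V=0.0000). Price 0.0000; hedge Δ=0.0000, bond B=0.0000.
  t=3,j=3: stock 70.5451 → up 87.4759 (V=0.0000), down 50.0870 (V=0.0000). Price 0.0000; hedge Δ=0.0000, bond B=0.0000.
  t=2,j=0: stock 18.6517 → up 23.1281 (V=0.8115), down 13.2427 (V=7.8420). Price 1.3622; hedge Δ=-0.7112, bond B=14.6273.
  t=2,j=1: stock 32.5748 → up 40.3928 (V=0.0000), down 23.1281 (V=0.8115). Price 0.0779; hedge Δ=-0.0470, bond B=1.6091.
  t=2,j=2: stock 56.8912 → up 70.5451 (V=0.0000), down 40.3928 (V=0.0000). Price 0.0000; hedge Δ=0.0000, bond B=0.0000.
  t=1,j=0: stock 26.2700 → up 32.5748 (V=0.0779), down 18.6517 (V=1.3622). Price 0.1892; hedge Δ=-0.0922, bond B=2.6126.
  t=1,j=1: stock 45.8800 → up 56.8912 (V=0.0000), down 32.5748 (V=0.0779). Price 0.0075; hedge Δ=-0.0032, bond B=0.1544.
  t=0,j=0: stock 37.0000 → up 45.8800 (V=0.0075), down 26.2700 (V=0.1892). Price 0.0238; hedge Δ=-0.0093, bond B=0.3667.
Root portfolio cost Δ·37+B reproduces V0=0.0238.

(0,0): Delta=-0.0093 Bond=0.3667
(1,0): Delta=-0.0922 Bond=2.6126
(1,1): Delta=-0.0032 Bond=0.1544
(2,0): Delta=-0.7112 Bond=14.6273
(2,1): Delta=-0.0470 Bond=1.6091
(2,2): Delta=0.0000 Bond=0.0000
(3,0): Delta=-1.0000 Bond=21.0847
(3,1): Delta=-0.6901 Bond=16.7720
(3,2): Delta=0.0000 Bond=0.0000
(3,3): Delta=0.0000 Bond=0.0000
V0=0.0238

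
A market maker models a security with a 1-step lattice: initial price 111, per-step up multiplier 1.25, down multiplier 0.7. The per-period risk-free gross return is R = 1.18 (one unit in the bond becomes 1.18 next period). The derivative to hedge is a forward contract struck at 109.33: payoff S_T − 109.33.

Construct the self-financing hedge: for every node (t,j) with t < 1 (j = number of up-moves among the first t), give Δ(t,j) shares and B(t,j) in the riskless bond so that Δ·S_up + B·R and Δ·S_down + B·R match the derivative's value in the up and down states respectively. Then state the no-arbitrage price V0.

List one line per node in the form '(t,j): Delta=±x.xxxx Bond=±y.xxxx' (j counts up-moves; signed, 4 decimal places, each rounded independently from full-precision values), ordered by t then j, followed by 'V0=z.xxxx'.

Since d<R<u, set p* = (R−d)/(u−d) = 0.8727; price each node as the discounted p*-expectation of its children.
At expiry t=1: V(1,0)=-31.6300, V(1,1)=29.4200
(0,0): S=111.0000. Δ = (V_up−V_dn)/(S_up−S_dn) = (29.4200−-31.6300)/(138.7500−77.7000) = 1.0000. V = [p*·29.4200 + (1−p*)·-31.6300]/1.18 = 18.3475. B = V − Δ·S = -92.6525.
Check: Δ(0,0)·S0 + B(0,0) = 18.3475 = V0.

(0,0): Delta=1.0000 Bond=-92.6525
V0=18.3475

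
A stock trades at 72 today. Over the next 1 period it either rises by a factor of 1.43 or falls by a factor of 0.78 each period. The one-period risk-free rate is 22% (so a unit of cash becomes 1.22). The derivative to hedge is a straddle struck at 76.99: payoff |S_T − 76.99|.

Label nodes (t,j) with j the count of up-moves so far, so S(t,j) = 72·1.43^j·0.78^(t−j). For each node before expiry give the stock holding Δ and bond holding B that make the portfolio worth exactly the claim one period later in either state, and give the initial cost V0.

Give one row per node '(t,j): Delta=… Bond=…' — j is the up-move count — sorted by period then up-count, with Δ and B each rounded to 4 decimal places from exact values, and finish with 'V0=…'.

Risk-neutral probability p* = (R−d)/(u−d) = (1.22−0.78)/(1.43−0.78) = 0.6769.
Payoff layer (t=1): V(1,0)=20.8300, V(1,1)=25.9700
  t=0,j=0: stock 72.0000 → up 102.9600 (V=25.9700), down 56.1600 (V=20.8300). Price 19.9257; hedge Δ=0.1098, bond B=12.0180.
The time-0 hedge costs 19.9257, which is the no-arbitrage price.

(0,0): Delta=0.1098 Bond=12.0180
V0=19.9257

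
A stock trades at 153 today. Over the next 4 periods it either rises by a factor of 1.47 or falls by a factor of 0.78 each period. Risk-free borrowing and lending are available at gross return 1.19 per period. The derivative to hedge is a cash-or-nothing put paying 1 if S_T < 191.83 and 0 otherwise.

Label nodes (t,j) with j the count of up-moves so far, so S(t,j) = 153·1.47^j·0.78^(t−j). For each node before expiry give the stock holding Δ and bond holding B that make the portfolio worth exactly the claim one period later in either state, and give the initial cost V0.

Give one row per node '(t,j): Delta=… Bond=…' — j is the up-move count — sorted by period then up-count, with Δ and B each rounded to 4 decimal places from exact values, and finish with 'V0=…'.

(0,0): Delta=-0.0017 Bond=0.3452
(1,0): Delta=-0.0041 Bond=0.7074
(1,1): Delta=-0.0007 Bond=0.2082
(2,0): Delta=-0.0078 Bond=1.1805
(2,1): Delta=-0.0028 Bond=0.6105
(2,2): Delta=0.0000 Bond=0.0000
(3,0): Delta=0.0000 Bond=0.8403
(3,1): Delta=-0.0106 Bond=1.7903
(3,2): Delta=0.0000 Bond=0.0000
(3,3): Delta=0.0000 Bond=0.0000
V0=0.0927

The replicating-portfolio and risk-neutral prices coincide; use p* = (1.19−0.78)/(1.47−0.78) = 0.5942 for the latter.
Terminal values V(4,·): V(4,0)=1.0000, V(4,1)=1.0000, V(4,2)=0.0000, V(4,3)=0.0000, V(4,4)=0.0000
(3,0): S=72.6065. Δ = (V_up−V_dn)/(S_up−S_dn) = (1.0000−1.0000)/(106.7315−56.6330) = 0.0000. V = [p*·1.0000 + (1−p*)·1.0000]/1.19 = 0.8403. B = V − Δ·S = 0.8403.
(3,1): S=136.8352. Δ = (V_up−V_dn)/(S_up−S_dn) = (0.0000−1.0000)/(201.1478−106.7315) = -0.0106. V = [p*·0.0000 + (1−p*)·1.0000]/1.19 = 0.3410. B = V − Δ·S = 1.7903.
(3,2): S=257.8818. Δ = (V_up−V_dn)/(S_up−S_dn) = (0.0000−0.0000)/(379.0863−201.1478) = 0.0000. V = [p*·0.0000 + (1−p*)·0.0000]/1.19 = 0.0000. B = V − Δ·S = 0.0000.
(3,3): S=486.0080. Δ = (V_up−V_dn)/(S_up−S_dn) = (0.0000−0.0000)/(714.4318−379.0863) = 0.0000. V = [p*·0.0000 + (1−p*)·0.0000]/1.19 = 0.0000. B = V − Δ·S = 0.0000.
(2,0): S=93.0852. Δ = (V_up−V_dn)/(S_up−S_dn) = (0.3410−0.8403)/(136.8352−72.6065) = -0.0078. V = [p*·0.3410 + (1−p*)·0.8403]/1.19 = 0.4568. B = V − Δ·S = 1.1805.
(2,1): S=175.4298. Δ = (V_up−V_dn)/(S_up−S_dn) = (0.0000−0.3410)/(257.8818−136.8352) = -0.0028. V = [p*·0.0000 + (1−p*)·0.3410]/1.19 = 0.1163. B = V − Δ·S = 0.6105.
(2,2): S=330.6177. Δ = (V_up−V_dn)/(S_up−S_dn) = (0.0000−0.0000)/(486.0080−257.8818) = 0.0000. V = [p*·0.0000 + (1−p*)·0.0000]/1.19 = 0.0000. B = V − Δ·S = 0.0000.
(1,0): S=119.3400. Δ = (V_up−V_dn)/(S_up−S_dn) = (0.1163−0.4568)/(175.4298−93.0852) = -0.0041. V = [p*·0.1163 + (1−p*)·0.4568]/1.19 = 0.2138. B = V − Δ·S = 0.7074.
(1,1): S=224.9100. Δ = (V_up−V_dn)/(S_up−S_dn) = (0.0000−0.1163)/(330.6177−175.4298) = -0.0007. V = [p*·0.0000 + (1−p*)·0.1163]/1.19 = 0.0397. B = V − Δ·S = 0.2082.
(0,0): S=153.0000. Δ = (V_up−V_dn)/(S_up−S_dn) = (0.0397−0.2138)/(224.9100−119.3400) = -0.0017. V = [p*·0.0397 + (1−p*)·0.2138]/1.19 = 0.0927. B = V − Δ·S = 0.3452.
The time-0 hedge costs 0.0927, which is the no-arbitrage price.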